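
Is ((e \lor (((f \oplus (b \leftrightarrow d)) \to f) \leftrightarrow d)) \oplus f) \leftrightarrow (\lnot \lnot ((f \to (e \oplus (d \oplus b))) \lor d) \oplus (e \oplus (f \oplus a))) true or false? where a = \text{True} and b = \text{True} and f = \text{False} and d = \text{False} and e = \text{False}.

\text{True}

b \leftrightarrow d = \text{True} \leftrightarrow \text{False} = \text{False}
f \oplus (b \leftrightarrow d) = \text{False} \oplus \text{False} = \text{False}
(f \oplus (b \leftrightarrow d)) \to f = \text{False} \to \text{False} = \text{True}
((f \oplus (b \leftrightarrow d)) \to f) \leftrightarrow d = \text{True} \leftrightarrow \text{False} = \text{False}
e \lor (((f \oplus (b \leftrightarrow d)) \to f) \leftrightarrow d) = \text{False} \lor \text{False} = \text{False}
(e \lor (((f \oplus (b \leftrightarrow d)) \to f) \leftrightarrow d)) \oplus f = \text{False} \oplus \text{False} = \text{False}
d \oplus b = \text{False} \oplus \text{True} = \text{True}
e \oplus (d \oplus b) = \text{False} \oplus \text{True} = \text{True}
f \to (e \oplus (d \oplus b)) = \text{False} \to \text{True} = \text{True}
(f \to (e \oplus (d \oplus b))) \lor d = \text{True} \lor \text{False} = \text{True}
\lnot ((f \to (e \oplus (d \oplus b))) \lor d) = \lnot \text{True} = \text{False}
\lnot \lnot ((f \to (e \oplus (d \oplus b))) \lor d) = \lnot \text{False} = \text{True}
f \oplus a = \text{False} \oplus \text{True} = \text{True}
e \oplus (f \oplus a) = \text{False} \oplus \text{True} = \text{True}
\lnot \lnot ((f \to (e \oplus (d \oplus b))) \lor d) \oplus (e \oplus (f \oplus a)) = \text{True} \oplus \text{True} = \text{False}
((e \lor (((f \oplus (b \leftrightarrow d)) \to f) \leftrightarrow d)) \oplus f) \leftrightarrow (\lnot \lnot ((f \to (e \oplus (d \oplus b))) \lor d) \oplus (e \oplus (f \oplus a))) = \text{False} \leftrightarrow \text{False} = \text{True}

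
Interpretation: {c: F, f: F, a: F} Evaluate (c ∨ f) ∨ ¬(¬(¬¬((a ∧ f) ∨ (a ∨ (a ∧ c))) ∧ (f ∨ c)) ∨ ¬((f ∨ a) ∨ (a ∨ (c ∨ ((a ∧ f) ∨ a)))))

F

c ∨ f = F ∨ F = F
a ∧ f = F ∧ F = F
a ∧ c = F ∧ F = F
a ∨ (a ∧ c) = F ∨ F = F
(a ∧ f) ∨ (a ∨ (a ∧ c)) = F ∨ F = F
¬((a ∧ f) ∨ (a ∨ (a ∧ c))) = ¬F = T
¬¬((a ∧ f) ∨ (a ∨ (a ∧ c))) = ¬T = F
f ∨ c = F ∨ F = F
¬¬((a ∧ f) ∨ (a ∨ (a ∧ c))) ∧ (f ∨ c) = F ∧ F = F
¬(¬¬((a ∧ f) ∨ (a ∨ (a ∧ c))) ∧ (f ∨ c)) = ¬F = T
f ∨ a = F ∨ F = F
a ∧ f = F ∧ F = F
(a ∧ f) ∨ a = F ∨ F = F
c ∨ ((a ∧ f) ∨ a) = F ∨ F = F
a ∨ (c ∨ ((a ∧ f) ∨ a)) = F ∨ F = F
(f ∨ a) ∨ (a ∨ (c ∨ ((a ∧ f) ∨ a))) = F ∨ F = F
¬((f ∨ a) ∨ (a ∨ (c ∨ ((a ∧ f) ∨ a)))) = ¬F = T
¬(¬¬((a ∧ f) ∨ (a ∨ (a ∧ c))) ∧ (f ∨ c)) ∨ ¬((f ∨ a) ∨ (a ∨ (c ∨ ((a ∧ f) ∨ a)))) = T ∨ T = T
¬(¬(¬¬((a ∧ f) ∨ (a ∨ (a ∧ c))) ∧ (f ∨ c)) ∨ ¬((f ∨ a) ∨ (a ∨ (c ∨ ((a ∧ f) ∨ a))))) = ¬T = F
(c ∨ f) ∨ ¬(¬(¬¬((a ∧ f) ∨ (a ∨ (a ∧ c))) ∧ (f ∨ c)) ∨ ¬((f ∨ a) ∨ (a ∨ (c ∨ ((a ∧ f) ∨ a))))) = F ∨ F = F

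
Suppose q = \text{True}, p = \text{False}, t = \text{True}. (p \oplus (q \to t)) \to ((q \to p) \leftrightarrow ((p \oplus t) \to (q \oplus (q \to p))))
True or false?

\text{False}

q \to t = \text{True} \to \text{True} = \text{True}
p \oplus (q \to t) = \text{False} \oplus \text{True} = \text{True}
q \to p = \text{True} \to \text{False} = \text{False}
p \oplus t = \text{False} \oplus \text{True} = \text{True}
q \to p = \text{True} \to \text{False} = \text{False}
q \oplus (q \to p) = \text{True} \oplus \text{False} = \text{True}
(p \oplus t) \to (q \oplus (q \to p)) = \text{True} \to \text{True} = \text{True}
(q \to p) \leftrightarrow ((p \oplus t) \to (q \oplus (q \to p))) = \text{False} \leftrightarrow \text{True} = \text{False}
(p \oplus (q \to t)) \to ((q \to p) \leftrightarrow ((p \oplus t) \to (q \oplus (q \to p)))) = \text{True} \to \text{False} = \text{False}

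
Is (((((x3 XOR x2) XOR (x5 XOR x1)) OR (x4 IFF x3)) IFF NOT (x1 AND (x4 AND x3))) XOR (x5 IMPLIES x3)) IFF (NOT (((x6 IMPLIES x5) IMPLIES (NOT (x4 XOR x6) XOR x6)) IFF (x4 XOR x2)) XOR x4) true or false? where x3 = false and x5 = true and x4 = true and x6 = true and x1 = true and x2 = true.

true

Substituting x3=false, x5=true, x4=true, x6=true, x1=true, x2=true:
x3 XOR x2 = false XOR true = true
x5 XOR x1 = true XOR true = false
(x3 XOR x2) XOR (x5 XOR x1) = true XOR false = true
x4 IFF x3 = true IFF false = false
((x3 XOR x2) XOR (x5 XOR x1)) OR (x4 IFF x3) = true OR false = true
x4 AND x3 = true AND false = false
x1 AND (x4 AND x3) = true AND false = false
NOT (x1 AND (x4 AND x3)) = NOT false = true
(((x3 XOR x2) XOR (x5 XOR x1)) OR (x4 IFF x3)) IFF NOT (x1 AND (x4 AND x3)) = true IFF true = true
x5 IMPLIES x3 = true IMPLIES false = false
((((x3 XOR x2) XOR (x5 XOR x1)) OR (x4 IFF x3)) IFF NOT (x1 AND (x4 AND x3))) XOR (x5 IMPLIES x3) = true XOR false = true
x6 IMPLIES x5 = true IMPLIES true = true
x4 XOR x6 = true XOR true = false
NOT (x4 XOR x6) = NOT false = true
NOT (x4 XOR x6) XOR x6 = true XOR true = false
(x6 IMPLIES x5) IMPLIES (NOT (x4 XOR x6) XOR x6) = true IMPLIES false = false
x4 XOR x2 = true XOR true = false
((x6 IMPLIES x5) IMPLIES (NOT (x4 XOR x6) XOR x6)) IFF (x4 XOR x2) = false IFF false = true
NOT (((x6 IMPLIES x5) IMPLIES (NOT (x4 XOR x6) XOR x6)) IFF (x4 XOR x2)) = NOT true = false
NOT (((x6 IMPLIES x5) IMPLIES (NOT (x4 XOR x6) XOR x6)) IFF (x4 XOR x2)) XOR x4 = false XOR true = true
(((((x3 XOR x2) XOR (x5 XOR x1)) OR (x4 IFF x3)) IFF NOT (x1 AND (x4 AND x3))) XOR (x5 IMPLIES x3)) IFF (NOT (((x6 IMPLIES x5) IMPLIES (NOT (x4 XOR x6) XOR x6)) IFF (x4 XOR x2)) XOR x4) = true IFF true = true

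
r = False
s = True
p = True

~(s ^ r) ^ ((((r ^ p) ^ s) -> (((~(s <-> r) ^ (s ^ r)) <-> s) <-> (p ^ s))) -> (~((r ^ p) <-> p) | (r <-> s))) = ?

s ^ r = True ^ False = True
~(s ^ r) = ~True = False
r ^ p = False ^ True = True
(r ^ p) ^ s = True ^ True = False
s <-> r = True <-> False = False
~(s <-> r) = ~False = True
s ^ r = True ^ False = True
~(s <-> r) ^ (s ^ r) = True ^ True = False
(~(s <-> r) ^ (s ^ r)) <-> s = False <-> True = False
p ^ s = True ^ True = False
((~(s <-> r) ^ (s ^ r)) <-> s) <-> (p ^ s) = False <-> False = True
((r ^ p) ^ s) -> (((~(s <-> r) ^ (s ^ r)) <-> s) <-> (p ^ s)) = False -> True = True
r ^ p = False ^ True = True
(r ^ p) <-> p = True <-> True = True
~((r ^ p) <-> p) = ~True = False
r <-> s = False <-> True = False
~((r ^ p) <-> p) | (r <-> s) = False | False = False
(((r ^ p) ^ s) -> (((~(s <-> r) ^ (s ^ r)) <-> s) <-> (p ^ s))) -> (~((r ^ p) <-> p) | (r <-> s)) = True -> False = False
~(s ^ r) ^ ((((r ^ p) ^ s) -> (((~(s <-> r) ^ (s ^ r)) <-> s) <-> (p ^ s))) -> (~((r ^ p) <-> p) | (r <-> s))) = False ^ False = False

False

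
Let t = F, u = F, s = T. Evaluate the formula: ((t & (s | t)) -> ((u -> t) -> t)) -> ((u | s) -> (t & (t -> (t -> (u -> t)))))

Substituting t=F, u=F, s=T:
s | t = T | F = T
t & (s | t) = F & T = F
u -> t = F -> F = T
(u -> t) -> t = T -> F = F
(t & (s | t)) -> ((u -> t) -> t) = F -> F = T
u | s = F | T = T
u -> t = F -> F = T
t -> (u -> t) = F -> T = T
t -> (t -> (u -> t)) = F -> T = T
t & (t -> (t -> (u -> t))) = F & T = F
(u | s) -> (t & (t -> (t -> (u -> t)))) = T -> F = F
((t & (s | t)) -> ((u -> t) -> t)) -> ((u | s) -> (t & (t -> (t -> (u -> t))))) = T -> F = F

F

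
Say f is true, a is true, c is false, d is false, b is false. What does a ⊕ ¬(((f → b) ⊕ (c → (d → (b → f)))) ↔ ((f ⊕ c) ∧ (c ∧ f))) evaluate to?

f → b = T → F = F
b → f = F → T = T
d → (b → f) = F → T = T
c → (d → (b → f)) = F → T = T
(f → b) ⊕ (c → (d → (b → f))) = F ⊕ T = T
f ⊕ c = T ⊕ F = T
c ∧ f = F ∧ T = F
(f ⊕ c) ∧ (c ∧ f) = T ∧ F = F
((f → b) ⊕ (c → (d → (b → f)))) ↔ ((f ⊕ c) ∧ (c ∧ f)) = T ↔ F = F
¬(((f → b) ⊕ (c → (d → (b → f)))) ↔ ((f ⊕ c) ∧ (c ∧ f))) = ¬F = T
a ⊕ ¬(((f → b) ⊕ (c → (d → (b → f)))) ↔ ((f ⊕ c) ∧ (c ∧ f))) = T ⊕ T = F

F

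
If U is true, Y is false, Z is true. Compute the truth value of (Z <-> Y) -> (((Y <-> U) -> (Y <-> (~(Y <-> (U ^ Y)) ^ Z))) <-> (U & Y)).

1

Substituting U=1, Y=0, Z=1:
Z <-> Y = 1 <-> 0 = 0
Y <-> U = 0 <-> 1 = 0
U ^ Y = 1 ^ 0 = 1
Y <-> (U ^ Y) = 0 <-> 1 = 0
~(Y <-> (U ^ Y)) = ~0 = 1
~(Y <-> (U ^ Y)) ^ Z = 1 ^ 1 = 0
Y <-> (~(Y <-> (U ^ Y)) ^ Z) = 0 <-> 0 = 1
(Y <-> U) -> (Y <-> (~(Y <-> (U ^ Y)) ^ Z)) = 0 -> 1 = 1
U & Y = 1 & 0 = 0
((Y <-> U) -> (Y <-> (~(Y <-> (U ^ Y)) ^ Z))) <-> (U & Y) = 1 <-> 0 = 0
(Z <-> Y) -> (((Y <-> U) -> (Y <-> (~(Y <-> (U ^ Y)) ^ Z))) <-> (U & Y)) = 0 -> 0 = 1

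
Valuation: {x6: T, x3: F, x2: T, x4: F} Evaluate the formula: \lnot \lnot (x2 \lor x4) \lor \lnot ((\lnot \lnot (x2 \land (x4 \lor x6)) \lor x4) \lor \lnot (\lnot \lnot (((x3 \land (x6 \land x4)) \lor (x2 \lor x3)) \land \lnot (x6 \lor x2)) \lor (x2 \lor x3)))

Substituting x6=T, x3=F, x2=T, x4=F:
x2 \lor x4 = T \lor F = T
\lnot (x2 \lor x4) = \lnot T = F
\lnot \lnot (x2 \lor x4) = \lnot F = T
x4 \lor x6 = F \lor T = T
x2 \land (x4 \lor x6) = T \land T = T
\lnot (x2 \land (x4 \lor x6)) = \lnot T = F
\lnot \lnot (x2 \land (x4 \lor x6)) = \lnot F = T
\lnot \lnot (x2 \land (x4 \lor x6)) \lor x4 = T \lor F = T
x6 \land x4 = T \land F = F
x3 \land (x6 \land x4) = F \land F = F
x2 \lor x3 = T \lor F = T
(x3 \land (x6 \land x4)) \lor (x2 \lor x3) = F \lor T = T
x6 \lor x2 = T \lor T = T
\lnot (x6 \lor x2) = \lnot T = F
((x3 \land (x6 \land x4)) \lor (x2 \lor x3)) \land \lnot (x6 \lor x2) = T \land F = F
\lnot (((x3 \land (x6 \land x4)) \lor (x2 \lor x3)) \land \lnot (x6 \lor x2)) = \lnot F = T
\lnot \lnot (((x3 \land (x6 \land x4)) \lor (x2 \lor x3)) \land \lnot (x6 \lor x2)) = \lnot T = F
x2 \lor x3 = T \lor F = T
\lnot \lnot (((x3 \land (x6 \land x4)) \lor (x2 \lor x3)) \land \lnot (x6 \lor x2)) \lor (x2 \lor x3) = F \lor T = T
\lnot (\lnot \lnot (((x3 \land (x6 \land x4)) \lor (x2 \lor x3)) \land \lnot (x6 \lor x2)) \lor (x2 \lor x3)) = \lnot T = F
(\lnot \lnot (x2 \land (x4 \lor x6)) \lor x4) \lor \lnot (\lnot \lnot (((x3 \land (x6 \land x4)) \lor (x2 \lor x3)) \land \lnot (x6 \lor x2)) \lor (x2 \lor x3)) = T \lor F = T
\lnot ((\lnot \lnot (x2 \land (x4 \lor x6)) \lor x4) \lor \lnot (\lnot \lnot (((x3 \land (x6 \land x4)) \lor (x2 \lor x3)) \land \lnot (x6 \lor x2)) \lor (x2 \lor x3))) = \lnot T = F
\lnot \lnot (x2 \lor x4) \lor \lnot ((\lnot \lnot (x2 \land (x4 \lor x6)) \lor x4) \lor \lnot (\lnot \lnot (((x3 \land (x6 \land x4)) \lor (x2 \lor x3)) \land \lnot (x6 \lor x2)) \lor (x2 \lor x3))) = T \lor F = T

T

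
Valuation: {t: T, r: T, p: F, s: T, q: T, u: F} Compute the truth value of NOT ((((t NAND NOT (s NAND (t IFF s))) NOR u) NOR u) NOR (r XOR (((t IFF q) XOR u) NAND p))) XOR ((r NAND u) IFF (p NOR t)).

F

t IFF s = T IFF T = T
s NAND (t IFF s) = T NAND T = F
NOT (s NAND (t IFF s)) = NOT F = T
t NAND NOT (s NAND (t IFF s)) = T NAND T = F
(t NAND NOT (s NAND (t IFF s))) NOR u = F NOR F = T
((t NAND NOT (s NAND (t IFF s))) NOR u) NOR u = T NOR F = F
t IFF q = T IFF T = T
(t IFF q) XOR u = T XOR F = T
((t IFF q) XOR u) NAND p = T NAND F = T
r XOR (((t IFF q) XOR u) NAND p) = T XOR T = F
(((t NAND NOT (s NAND (t IFF s))) NOR u) NOR u) NOR (r XOR (((t IFF q) XOR u) NAND p)) = F NOR F = T
NOT ((((t NAND NOT (s NAND (t IFF s))) NOR u) NOR u) NOR (r XOR (((t IFF q) XOR u) NAND p))) = NOT T = F
r NAND u = T NAND F = T
p NOR t = F NOR T = F
(r NAND u) IFF (p NOR t) = T IFF F = F
NOT ((((t NAND NOT (s NAND (t IFF s))) NOR u) NOR u) NOR (r XOR (((t IFF q) XOR u) NAND p))) XOR ((r NAND u) IFF (p NOR t)) = F XOR F = F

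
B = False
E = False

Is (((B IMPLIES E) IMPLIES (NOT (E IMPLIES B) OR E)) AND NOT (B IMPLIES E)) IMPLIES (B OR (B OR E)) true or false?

B IMPLIES E = False IMPLIES False = True
E IMPLIES B = False IMPLIES False = True
NOT (E IMPLIES B) = NOT True = False
NOT (E IMPLIES B) OR E = False OR False = False
(B IMPLIES E) IMPLIES (NOT (E IMPLIES B) OR E) = True IMPLIES False = False
B IMPLIES E = False IMPLIES False = True
NOT (B IMPLIES E) = NOT True = False
((B IMPLIES E) IMPLIES (NOT (E IMPLIES B) OR E)) AND NOT (B IMPLIES E) = False AND False = False
B OR E = False OR False = False
B OR (B OR E) = False OR False = False
(((B IMPLIES E) IMPLIES (NOT (E IMPLIES B) OR E)) AND NOT (B IMPLIES E)) IMPLIES (B OR (B OR E)) = False IMPLIES False = True

True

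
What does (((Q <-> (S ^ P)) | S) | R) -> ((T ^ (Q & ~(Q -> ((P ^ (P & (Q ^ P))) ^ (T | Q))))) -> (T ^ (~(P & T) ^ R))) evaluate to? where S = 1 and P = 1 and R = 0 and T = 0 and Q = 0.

1

S ^ P = 1 ^ 1 = 0
Q <-> (S ^ P) = 0 <-> 0 = 1
(Q <-> (S ^ P)) | S = 1 | 1 = 1
((Q <-> (S ^ P)) | S) | R = 1 | 0 = 1
Q ^ P = 0 ^ 1 = 1
P & (Q ^ P) = 1 & 1 = 1
P ^ (P & (Q ^ P)) = 1 ^ 1 = 0
T | Q = 0 | 0 = 0
(P ^ (P & (Q ^ P))) ^ (T | Q) = 0 ^ 0 = 0
Q -> ((P ^ (P & (Q ^ P))) ^ (T | Q)) = 0 -> 0 = 1
~(Q -> ((P ^ (P & (Q ^ P))) ^ (T | Q))) = ~1 = 0
Q & ~(Q -> ((P ^ (P & (Q ^ P))) ^ (T | Q))) = 0 & 0 = 0
T ^ (Q & ~(Q -> ((P ^ (P & (Q ^ P))) ^ (T | Q)))) = 0 ^ 0 = 0
P & T = 1 & 0 = 0
~(P & T) = ~0 = 1
~(P & T) ^ R = 1 ^ 0 = 1
T ^ (~(P & T) ^ R) = 0 ^ 1 = 1
(T ^ (Q & ~(Q -> ((P ^ (P & (Q ^ P))) ^ (T | Q))))) -> (T ^ (~(P & T) ^ R)) = 0 -> 1 = 1
(((Q <-> (S ^ P)) | S) | R) -> ((T ^ (Q & ~(Q -> ((P ^ (P & (Q ^ P))) ^ (T | Q))))) -> (T ^ (~(P & T) ^ R))) = 1 -> 1 = 1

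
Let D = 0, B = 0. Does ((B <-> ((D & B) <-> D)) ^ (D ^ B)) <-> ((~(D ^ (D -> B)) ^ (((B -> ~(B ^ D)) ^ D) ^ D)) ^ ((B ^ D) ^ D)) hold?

0

D & B = 0 & 0 = 0
(D & B) <-> D = 0 <-> 0 = 1
B <-> ((D & B) <-> D) = 0 <-> 1 = 0
D ^ B = 0 ^ 0 = 0
(B <-> ((D & B) <-> D)) ^ (D ^ B) = 0 ^ 0 = 0
D -> B = 0 -> 0 = 1
D ^ (D -> B) = 0 ^ 1 = 1
~(D ^ (D -> B)) = ~1 = 0
B ^ D = 0 ^ 0 = 0
~(B ^ D) = ~0 = 1
B -> ~(B ^ D) = 0 -> 1 = 1
(B -> ~(B ^ D)) ^ D = 1 ^ 0 = 1
((B -> ~(B ^ D)) ^ D) ^ D = 1 ^ 0 = 1
~(D ^ (D -> B)) ^ (((B -> ~(B ^ D)) ^ D) ^ D) = 0 ^ 1 = 1
B ^ D = 0 ^ 0 = 0
(B ^ D) ^ D = 0 ^ 0 = 0
(~(D ^ (D -> B)) ^ (((B -> ~(B ^ D)) ^ D) ^ D)) ^ ((B ^ D) ^ D) = 1 ^ 0 = 1
((B <-> ((D & B) <-> D)) ^ (D ^ B)) <-> ((~(D ^ (D -> B)) ^ (((B -> ~(B ^ D)) ^ D) ^ D)) ^ ((B ^ D) ^ D)) = 0 <-> 1 = 0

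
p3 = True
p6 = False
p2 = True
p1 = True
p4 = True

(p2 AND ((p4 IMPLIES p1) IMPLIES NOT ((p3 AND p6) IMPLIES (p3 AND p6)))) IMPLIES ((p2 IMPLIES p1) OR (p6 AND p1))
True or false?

Substituting p3=True, p6=False, p2=True, p1=True, p4=True:
p4 IMPLIES p1 = True IMPLIES True = True
p3 AND p6 = True AND False = False
p3 AND p6 = True AND False = False
(p3 AND p6) IMPLIES (p3 AND p6) = False IMPLIES False = True
NOT ((p3 AND p6) IMPLIES (p3 AND p6)) = NOT True = False
(p4 IMPLIES p1) IMPLIES NOT ((p3 AND p6) IMPLIES (p3 AND p6)) = True IMPLIES False = False
p2 AND ((p4 IMPLIES p1) IMPLIES NOT ((p3 AND p6) IMPLIES (p3 AND p6))) = True AND False = False
p2 IMPLIES p1 = True IMPLIES True = True
p6 AND p1 = False AND True = False
(p2 IMPLIES p1) OR (p6 AND p1) = True OR False = True
(p2 AND ((p4 IMPLIES p1) IMPLIES NOT ((p3 AND p6) IMPLIES (p3 AND p6)))) IMPLIES ((p2 IMPLIES p1) OR (p6 AND p1)) = False IMPLIES True = True

True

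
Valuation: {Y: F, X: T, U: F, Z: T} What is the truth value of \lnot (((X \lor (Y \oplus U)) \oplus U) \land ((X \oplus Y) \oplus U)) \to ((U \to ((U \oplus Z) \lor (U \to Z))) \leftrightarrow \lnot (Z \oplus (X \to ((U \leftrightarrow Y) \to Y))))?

Substituting Y=F, X=T, U=F, Z=T:
Y \oplus U = F \oplus F = F
X \lor (Y \oplus U) = T \lor F = T
(X \lor (Y \oplus U)) \oplus U = T \oplus F = T
X \oplus Y = T \oplus F = T
(X \oplus Y) \oplus U = T \oplus F = T
((X \lor (Y \oplus U)) \oplus U) \land ((X \oplus Y) \oplus U) = T \land T = T
\lnot (((X \lor (Y \oplus U)) \oplus U) \land ((X \oplus Y) \oplus U)) = \lnot T = F
U \oplus Z = F \oplus T = T
U \to Z = F \to T = T
(U \oplus Z) \lor (U \to Z) = T \lor T = T
U \to ((U \oplus Z) \lor (U \to Z)) = F \to T = T
U \leftrightarrow Y = F \leftrightarrow F = T
(U \leftrightarrow Y) \to Y = T \to F = F
X \to ((U \leftrightarrow Y) \to Y) = T \to F = F
Z \oplus (X \to ((U \leftrightarrow Y) \to Y)) = T \oplus F = T
\lnot (Z \oplus (X \to ((U \leftrightarrow Y) \to Y))) = \lnot T = F
(U \to ((U \oplus Z) \lor (U \to Z))) \leftrightarrow \lnot (Z \oplus (X \to ((U \leftrightarrow Y) \to Y))) = T \leftrightarrow F = F
\lnot (((X \lor (Y \oplus U)) \oplus U) \land ((X \oplus Y) \oplus U)) \to ((U \to ((U \oplus Z) \lor (U \to Z))) \leftrightarrow \lnot (Z \oplus (X \to ((U \leftrightarrow Y) \to Y)))) = F \to F = T

T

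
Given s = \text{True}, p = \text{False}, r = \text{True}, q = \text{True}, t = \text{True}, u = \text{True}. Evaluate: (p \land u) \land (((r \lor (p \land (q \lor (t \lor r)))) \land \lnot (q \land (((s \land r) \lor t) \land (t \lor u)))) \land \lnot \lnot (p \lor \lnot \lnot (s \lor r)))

\text{False}

p \land u = \text{False} \land \text{True} = \text{False}
t \lor r = \text{True} \lor \text{True} = \text{True}
q \lor (t \lor r) = \text{True} \lor \text{True} = \text{True}
p \land (q \lor (t \lor r)) = \text{False} \land \text{True} = \text{False}
r \lor (p \land (q \lor (t \lor r))) = \text{True} \lor \text{False} = \text{True}
s \land r = \text{True} \land \text{True} = \text{True}
(s \land r) \lor t = \text{True} \lor \text{True} = \text{True}
t \lor u = \text{True} \lor \text{True} = \text{True}
((s \land r) \lor t) \land (t \lor u) = \text{True} \land \text{True} = \text{True}
q \land (((s \land r) \lor t) \land (t \lor u)) = \text{True} \land \text{True} = \text{True}
\lnot (q \land (((s \land r) \lor t) \land (t \lor u))) = \lnot \text{True} = \text{False}
(r \lor (p \land (q \lor (t \lor r)))) \land \lnot (q \land (((s \land r) \lor t) \land (t \lor u))) = \text{True} \land \text{False} = \text{False}
s \lor r = \text{True} \lor \text{True} = \text{True}
\lnot (s \lor r) = \lnot \text{True} = \text{False}
\lnot \lnot (s \lor r) = \lnot \text{False} = \text{True}
p \lor \lnot \lnot (s \lor r) = \text{False} \lor \text{True} = \text{True}
\lnot (p \lor \lnot \lnot (s \lor r)) = \lnot \text{True} = \text{False}
\lnot \lnot (p \lor \lnot \lnot (s \lor r)) = \lnot \text{False} = \text{True}
((r \lor (p \land (q \lor (t \lor r)))) \land \lnot (q \land (((s \land r) \lor t) \land (t \lor u)))) \land \lnot \lnot (p \lor \lnot \lnot (s \lor r)) = \text{False} \land \text{True} = \text{False}
(p \land u) \land (((r \lor (p \land (q \lor (t \lor r)))) \land \lnot (q \land (((s \land r) \lor t) \land (t \lor u)))) \land \lnot \lnot (p \lor \lnot \lnot (s \lor r))) = \text{False} \land \text{False} = \text{False}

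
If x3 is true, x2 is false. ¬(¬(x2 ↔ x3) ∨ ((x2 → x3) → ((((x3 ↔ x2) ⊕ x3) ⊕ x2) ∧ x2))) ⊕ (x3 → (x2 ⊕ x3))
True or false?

x2 ↔ x3 = False ↔ True = False
¬(x2 ↔ x3) = ¬False = True
x2 → x3 = False → True = True
x3 ↔ x2 = True ↔ False = False
(x3 ↔ x2) ⊕ x3 = False ⊕ True = True
((x3 ↔ x2) ⊕ x3) ⊕ x2 = True ⊕ False = True
(((x3 ↔ x2) ⊕ x3) ⊕ x2) ∧ x2 = True ∧ False = False
(x2 → x3) → ((((x3 ↔ x2) ⊕ x3) ⊕ x2) ∧ x2) = True → False = False
¬(x2 ↔ x3) ∨ ((x2 → x3) → ((((x3 ↔ x2) ⊕ x3) ⊕ x2) ∧ x2)) = True ∨ False = True
¬(¬(x2 ↔ x3) ∨ ((x2 → x3) → ((((x3 ↔ x2) ⊕ x3) ⊕ x2) ∧ x2))) = ¬True = False
x2 ⊕ x3 = False ⊕ True = True
x3 → (x2 ⊕ x3) = True → True = True
¬(¬(x2 ↔ x3) ∨ ((x2 → x3) → ((((x3 ↔ x2) ⊕ x3) ⊕ x2) ∧ x2))) ⊕ (x3 → (x2 ⊕ x3)) = False ⊕ True = True

True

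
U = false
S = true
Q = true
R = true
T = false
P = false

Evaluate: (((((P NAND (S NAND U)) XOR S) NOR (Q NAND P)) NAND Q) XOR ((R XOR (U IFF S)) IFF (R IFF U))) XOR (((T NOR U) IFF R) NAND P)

false

S NAND U = true NAND false = true
P NAND (S NAND U) = false NAND true = true
(P NAND (S NAND U)) XOR S = true XOR true = false
Q NAND P = true NAND false = true
((P NAND (S NAND U)) XOR S) NOR (Q NAND P) = false NOR true = false
(((P NAND (S NAND U)) XOR S) NOR (Q NAND P)) NAND Q = false NAND true = true
U IFF S = false IFF true = false
R XOR (U IFF S) = true XOR false = true
R IFF U = true IFF false = false
(R XOR (U IFF S)) IFF (R IFF U) = true IFF false = false
((((P NAND (S NAND U)) XOR S) NOR (Q NAND P)) NAND Q) XOR ((R XOR (U IFF S)) IFF (R IFF U)) = true XOR false = true
T NOR U = false NOR false = true
(T NOR U) IFF R = true IFF true = true
((T NOR U) IFF R) NAND P = true NAND false = true
(((((P NAND (S NAND U)) XOR S) NOR (Q NAND P)) NAND Q) XOR ((R XOR (U IFF S)) IFF (R IFF U))) XOR (((T NOR U) IFF R) NAND P) = true XOR true = false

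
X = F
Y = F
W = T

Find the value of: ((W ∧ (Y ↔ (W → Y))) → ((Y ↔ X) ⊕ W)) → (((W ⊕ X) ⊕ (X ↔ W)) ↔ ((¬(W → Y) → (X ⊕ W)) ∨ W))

T

W → Y = T → F = F
Y ↔ (W → Y) = F ↔ F = T
W ∧ (Y ↔ (W → Y)) = T ∧ T = T
Y ↔ X = F ↔ F = T
(Y ↔ X) ⊕ W = T ⊕ T = F
(W ∧ (Y ↔ (W → Y))) → ((Y ↔ X) ⊕ W) = T → F = F
W ⊕ X = T ⊕ F = T
X ↔ W = F ↔ T = F
(W ⊕ X) ⊕ (X ↔ W) = T ⊕ F = T
W → Y = T → F = F
¬(W → Y) = ¬F = T
X ⊕ W = F ⊕ T = T
¬(W → Y) → (X ⊕ W) = T → T = T
(¬(W → Y) → (X ⊕ W)) ∨ W = T ∨ T = T
((W ⊕ X) ⊕ (X ↔ W)) ↔ ((¬(W → Y) → (X ⊕ W)) ∨ W) = T ↔ T = T
((W ∧ (Y ↔ (W → Y))) → ((Y ↔ X) ⊕ W)) → (((W ⊕ X) ⊕ (X ↔ W)) ↔ ((¬(W → Y) → (X ⊕ W)) ∨ W)) = F → T = T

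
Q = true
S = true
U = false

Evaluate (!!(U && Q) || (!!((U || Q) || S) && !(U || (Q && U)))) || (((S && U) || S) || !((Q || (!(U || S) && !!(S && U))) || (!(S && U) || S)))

true

U && Q = false && true = false
!(U && Q) = !false = true
!!(U && Q) = !true = false
U || Q = false || true = true
(U || Q) || S = true || true = true
!((U || Q) || S) = !true = false
!!((U || Q) || S) = !false = true
Q && U = true && false = false
U || (Q && U) = false || false = false
!(U || (Q && U)) = !false = true
!!((U || Q) || S) && !(U || (Q && U)) = true && true = true
!!(U && Q) || (!!((U || Q) || S) && !(U || (Q && U))) = false || true = true
S && U = true && false = false
(S && U) || S = false || true = true
U || S = false || true = true
!(U || S) = !true = false
S && U = true && false = false
!(S && U) = !false = true
!!(S && U) = !true = false
!(U || S) && !!(S && U) = false && false = false
Q || (!(U || S) && !!(S && U)) = true || false = true
S && U = true && false = false
!(S && U) = !false = true
!(S && U) || S = true || true = true
(Q || (!(U || S) && !!(S && U))) || (!(S && U) || S) = true || true = true
!((Q || (!(U || S) && !!(S && U))) || (!(S && U) || S)) = !true = false
((S && U) || S) || !((Q || (!(U || S) && !!(S && U))) || (!(S && U) || S)) = true || false = true
(!!(U && Q) || (!!((U || Q) || S) && !(U || (Q && U)))) || (((S && U) || S) || !((Q || (!(U || S) && !!(S && U))) || (!(S && U) || S))) = true || true = true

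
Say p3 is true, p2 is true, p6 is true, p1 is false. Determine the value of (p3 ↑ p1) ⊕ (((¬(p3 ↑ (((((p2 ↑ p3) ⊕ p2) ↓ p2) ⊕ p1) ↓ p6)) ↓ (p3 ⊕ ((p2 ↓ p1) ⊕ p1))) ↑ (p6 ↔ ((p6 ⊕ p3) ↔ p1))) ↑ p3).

p3 ↑ p1 = True ↑ False = True
p2 ↑ p3 = True ↑ True = False
(p2 ↑ p3) ⊕ p2 = False ⊕ True = True
((p2 ↑ p3) ⊕ p2) ↓ p2 = True ↓ True = False
(((p2 ↑ p3) ⊕ p2) ↓ p2) ⊕ p1 = False ⊕ False = False
((((p2 ↑ p3) ⊕ p2) ↓ p2) ⊕ p1) ↓ p6 = False ↓ True = False
p3 ↑ (((((p2 ↑ p3) ⊕ p2) ↓ p2) ⊕ p1) ↓ p6) = True ↑ False = True
¬(p3 ↑ (((((p2 ↑ p3) ⊕ p2) ↓ p2) ⊕ p1) ↓ p6)) = ¬True = False
p2 ↓ p1 = True ↓ False = False
(p2 ↓ p1) ⊕ p1 = False ⊕ False = False
p3 ⊕ ((p2 ↓ p1) ⊕ p1) = True ⊕ False = True
¬(p3 ↑ (((((p2 ↑ p3) ⊕ p2) ↓ p2) ⊕ p1) ↓ p6)) ↓ (p3 ⊕ ((p2 ↓ p1) ⊕ p1)) = False ↓ True = False
p6 ⊕ p3 = True ⊕ True = False
(p6 ⊕ p3) ↔ p1 = False ↔ False = True
p6 ↔ ((p6 ⊕ p3) ↔ p1) = True ↔ True = True
(¬(p3 ↑ (((((p2 ↑ p3) ⊕ p2) ↓ p2) ⊕ p1) ↓ p6)) ↓ (p3 ⊕ ((p2 ↓ p1) ⊕ p1))) ↑ (p6 ↔ ((p6 ⊕ p3) ↔ p1)) = False ↑ True = True
((¬(p3 ↑ (((((p2 ↑ p3) ⊕ p2) ↓ p2) ⊕ p1) ↓ p6)) ↓ (p3 ⊕ ((p2 ↓ p1) ⊕ p1))) ↑ (p6 ↔ ((p6 ⊕ p3) ↔ p1))) ↑ p3 = True ↑ True = False
(p3 ↑ p1) ⊕ (((¬(p3 ↑ (((((p2 ↑ p3) ⊕ p2) ↓ p2) ⊕ p1) ↓ p6)) ↓ (p3 ⊕ ((p2 ↓ p1) ⊕ p1))) ↑ (p6 ↔ ((p6 ⊕ p3) ↔ p1))) ↑ p3) = True ⊕ False = True

True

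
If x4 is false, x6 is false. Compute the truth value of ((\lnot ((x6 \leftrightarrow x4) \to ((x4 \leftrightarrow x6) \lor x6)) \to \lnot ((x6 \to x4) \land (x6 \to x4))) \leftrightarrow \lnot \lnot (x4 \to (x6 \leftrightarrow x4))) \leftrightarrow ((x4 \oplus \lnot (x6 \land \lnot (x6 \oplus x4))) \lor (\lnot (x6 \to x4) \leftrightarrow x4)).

T

Substituting x4=F, x6=F:
x6 \leftrightarrow x4 = F \leftrightarrow F = T
x4 \leftrightarrow x6 = F \leftrightarrow F = T
(x4 \leftrightarrow x6) \lor x6 = T \lor F = T
(x6 \leftrightarrow x4) \to ((x4 \leftrightarrow x6) \lor x6) = T \to T = T
\lnot ((x6 \leftrightarrow x4) \to ((x4 \leftrightarrow x6) \lor x6)) = \lnot T = F
x6 \to x4 = F \to F = T
x6 \to x4 = F \to F = T
(x6 \to x4) \land (x6 \to x4) = T \land T = T
\lnot ((x6 \to x4) \land (x6 \to x4)) = \lnot T = F
\lnot ((x6 \leftrightarrow x4) \to ((x4 \leftrightarrow x6) \lor x6)) \to \lnot ((x6 \to x4) \land (x6 \to x4)) = F \to F = T
x6 \leftrightarrow x4 = F \leftrightarrow F = T
x4 \to (x6 \leftrightarrow x4) = F \to T = T
\lnot (x4 \to (x6 \leftrightarrow x4)) = \lnot T = F
\lnot \lnot (x4 \to (x6 \leftrightarrow x4)) = \lnot F = T
(\lnot ((x6 \leftrightarrow x4) \to ((x4 \leftrightarrow x6) \lor x6)) \to \lnot ((x6 \to x4) \land (x6 \to x4))) \leftrightarrow \lnot \lnot (x4 \to (x6 \leftrightarrow x4)) = T \leftrightarrow T = T
x6 \oplus x4 = F \oplus F = F
\lnot (x6 \oplus x4) = \lnot F = T
x6 \land \lnot (x6 \oplus x4) = F \land T = F
\lnot (x6 \land \lnot (x6 \oplus x4)) = \lnot F = T
x4 \oplus \lnot (x6 \land \lnot (x6 \oplus x4)) = F \oplus T = T
x6 \to x4 = F \to F = T
\lnot (x6 \to x4) = \lnot T = F
\lnot (x6 \to x4) \leftrightarrow x4 = F \leftrightarrow F = T
(x4 \oplus \lnot (x6 \land \lnot (x6 \oplus x4))) \lor (\lnot (x6 \to x4) \leftrightarrow x4) = T \lor T = T
((\lnot ((x6 \leftrightarrow x4) \to ((x4 \leftrightarrow x6) \lor x6)) \to \lnot ((x6 \to x4) \land (x6 \to x4))) \leftrightarrow \lnot \lnot (x4 \to (x6 \leftrightarrow x4))) \leftrightarrow ((x4 \oplus \lnot (x6 \land \lnot (x6 \oplus x4))) \lor (\lnot (x6 \to x4) \leftrightarrow x4)) = T \leftrightarrow T = T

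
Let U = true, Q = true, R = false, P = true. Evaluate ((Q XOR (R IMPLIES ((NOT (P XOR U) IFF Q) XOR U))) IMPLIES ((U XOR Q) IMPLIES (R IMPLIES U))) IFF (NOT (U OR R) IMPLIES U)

P XOR U = true XOR true = false
NOT (P XOR U) = NOT false = true
NOT (P XOR U) IFF Q = true IFF true = true
(NOT (P XOR U) IFF Q) XOR U = true XOR true = false
R IMPLIES ((NOT (P XOR U) IFF Q) XOR U) = false IMPLIES false = true
Q XOR (R IMPLIES ((NOT (P XOR U) IFF Q) XOR U)) = true XOR true = false
U XOR Q = true XOR true = false
R IMPLIES U = false IMPLIES true = true
(U XOR Q) IMPLIES (R IMPLIES U) = false IMPLIES true = true
(Q XOR (R IMPLIES ((NOT (P XOR U) IFF Q) XOR U))) IMPLIES ((U XOR Q) IMPLIES (R IMPLIES U)) = false IMPLIES true = true
U OR R = true OR false = true
NOT (U OR R) = NOT true = false
NOT (U OR R) IMPLIES U = false IMPLIES true = true
((Q XOR (R IMPLIES ((NOT (P XOR U) IFF Q) XOR U))) IMPLIES ((U XOR Q) IMPLIES (R IMPLIES U))) IFF (NOT (U OR R) IMPLIES U) = true IFF true = true

true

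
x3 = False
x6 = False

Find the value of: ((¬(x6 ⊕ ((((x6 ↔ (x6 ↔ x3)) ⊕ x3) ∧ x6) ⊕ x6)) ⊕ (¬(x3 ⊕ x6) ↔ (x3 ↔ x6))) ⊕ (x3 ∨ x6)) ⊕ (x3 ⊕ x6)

False

Substituting x3=False, x6=False:
x6 ↔ x3 = False ↔ False = True
x6 ↔ (x6 ↔ x3) = False ↔ True = False
(x6 ↔ (x6 ↔ x3)) ⊕ x3 = False ⊕ False = False
((x6 ↔ (x6 ↔ x3)) ⊕ x3) ∧ x6 = False ∧ False = False
(((x6 ↔ (x6 ↔ x3)) ⊕ x3) ∧ x6) ⊕ x6 = False ⊕ False = False
x6 ⊕ ((((x6 ↔ (x6 ↔ x3)) ⊕ x3) ∧ x6) ⊕ x6) = False ⊕ False = False
¬(x6 ⊕ ((((x6 ↔ (x6 ↔ x3)) ⊕ x3) ∧ x6) ⊕ x6)) = ¬False = True
x3 ⊕ x6 = False ⊕ False = False
¬(x3 ⊕ x6) = ¬False = True
x3 ↔ x6 = False ↔ False = True
¬(x3 ⊕ x6) ↔ (x3 ↔ x6) = True ↔ True = True
¬(x6 ⊕ ((((x6 ↔ (x6 ↔ x3)) ⊕ x3) ∧ x6) ⊕ x6)) ⊕ (¬(x3 ⊕ x6) ↔ (x3 ↔ x6)) = True ⊕ True = False
x3 ∨ x6 = False ∨ False = False
(¬(x6 ⊕ ((((x6 ↔ (x6 ↔ x3)) ⊕ x3) ∧ x6) ⊕ x6)) ⊕ (¬(x3 ⊕ x6) ↔ (x3 ↔ x6))) ⊕ (x3 ∨ x6) = False ⊕ False = False
x3 ⊕ x6 = False ⊕ False = False
((¬(x6 ⊕ ((((x6 ↔ (x6 ↔ x3)) ⊕ x3) ∧ x6) ⊕ x6)) ⊕ (¬(x3 ⊕ x6) ↔ (x3 ↔ x6))) ⊕ (x3 ∨ x6)) ⊕ (x3 ⊕ x6) = False ⊕ False = False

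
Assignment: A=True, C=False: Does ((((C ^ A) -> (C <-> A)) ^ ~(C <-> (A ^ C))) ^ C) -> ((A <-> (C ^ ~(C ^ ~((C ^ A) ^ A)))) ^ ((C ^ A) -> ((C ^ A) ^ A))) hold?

False

C ^ A = False ^ True = True
C <-> A = False <-> True = False
(C ^ A) -> (C <-> A) = True -> False = False
A ^ C = True ^ False = True
C <-> (A ^ C) = False <-> True = False
~(C <-> (A ^ C)) = ~False = True
((C ^ A) -> (C <-> A)) ^ ~(C <-> (A ^ C)) = False ^ True = True
(((C ^ A) -> (C <-> A)) ^ ~(C <-> (A ^ C))) ^ C = True ^ False = True
C ^ A = False ^ True = True
(C ^ A) ^ A = True ^ True = False
~((C ^ A) ^ A) = ~False = True
C ^ ~((C ^ A) ^ A) = False ^ True = True
~(C ^ ~((C ^ A) ^ A)) = ~True = False
C ^ ~(C ^ ~((C ^ A) ^ A)) = False ^ False = False
A <-> (C ^ ~(C ^ ~((C ^ A) ^ A))) = True <-> False = False
C ^ A = False ^ True = True
C ^ A = False ^ True = True
(C ^ A) ^ A = True ^ True = False
(C ^ A) -> ((C ^ A) ^ A) = True -> False = False
(A <-> (C ^ ~(C ^ ~((C ^ A) ^ A)))) ^ ((C ^ A) -> ((C ^ A) ^ A)) = False ^ False = False
((((C ^ A) -> (C <-> A)) ^ ~(C <-> (A ^ C))) ^ C) -> ((A <-> (C ^ ~(C ^ ~((C ^ A) ^ A)))) ^ ((C ^ A) -> ((C ^ A) ^ A))) = True -> False = False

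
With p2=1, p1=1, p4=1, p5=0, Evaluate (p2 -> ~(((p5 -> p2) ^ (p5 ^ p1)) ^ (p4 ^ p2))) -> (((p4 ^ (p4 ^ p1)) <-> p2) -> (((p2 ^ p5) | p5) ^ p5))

1

p5 -> p2 = 0 -> 1 = 1
p5 ^ p1 = 0 ^ 1 = 1
(p5 -> p2) ^ (p5 ^ p1) = 1 ^ 1 = 0
p4 ^ p2 = 1 ^ 1 = 0
((p5 -> p2) ^ (p5 ^ p1)) ^ (p4 ^ p2) = 0 ^ 0 = 0
~(((p5 -> p2) ^ (p5 ^ p1)) ^ (p4 ^ p2)) = ~0 = 1
p2 -> ~(((p5 -> p2) ^ (p5 ^ p1)) ^ (p4 ^ p2)) = 1 -> 1 = 1
p4 ^ p1 = 1 ^ 1 = 0
p4 ^ (p4 ^ p1) = 1 ^ 0 = 1
(p4 ^ (p4 ^ p1)) <-> p2 = 1 <-> 1 = 1
p2 ^ p5 = 1 ^ 0 = 1
(p2 ^ p5) | p5 = 1 | 0 = 1
((p2 ^ p5) | p5) ^ p5 = 1 ^ 0 = 1
((p4 ^ (p4 ^ p1)) <-> p2) -> (((p2 ^ p5) | p5) ^ p5) = 1 -> 1 = 1
(p2 -> ~(((p5 -> p2) ^ (p5 ^ p1)) ^ (p4 ^ p2))) -> (((p4 ^ (p4 ^ p1)) <-> p2) -> (((p2 ^ p5) | p5) ^ p5)) = 1 -> 1 = 1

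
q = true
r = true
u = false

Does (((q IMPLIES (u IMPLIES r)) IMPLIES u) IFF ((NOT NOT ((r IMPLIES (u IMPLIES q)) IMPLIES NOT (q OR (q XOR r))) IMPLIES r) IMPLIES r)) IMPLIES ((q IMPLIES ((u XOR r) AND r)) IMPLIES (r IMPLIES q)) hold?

Substituting q=true, r=true, u=false:
u IMPLIES r = false IMPLIES true = true
q IMPLIES (u IMPLIES r) = true IMPLIES true = true
(q IMPLIES (u IMPLIES r)) IMPLIES u = true IMPLIES false = false
u IMPLIES q = false IMPLIES true = true
r IMPLIES (u IMPLIES q) = true IMPLIES true = true
q XOR r = true XOR true = false
q OR (q XOR r) = true OR false = true
NOT (q OR (q XOR r)) = NOT true = false
(r IMPLIES (u IMPLIES q)) IMPLIES NOT (q OR (q XOR r)) = true IMPLIES false = false
NOT ((r IMPLIES (u IMPLIES q)) IMPLIES NOT (q OR (q XOR r))) = NOT false = true
NOT NOT ((r IMPLIES (u IMPLIES q)) IMPLIES NOT (q OR (q XOR r))) = NOT true = false
NOT NOT ((r IMPLIES (u IMPLIES q)) IMPLIES NOT (q OR (q XOR r))) IMPLIES r = false IMPLIES true = true
(NOT NOT ((r IMPLIES (u IMPLIES q)) IMPLIES NOT (q OR (q XOR r))) IMPLIES r) IMPLIES r = true IMPLIES true = true
((q IMPLIES (u IMPLIES r)) IMPLIES u) IFF ((NOT NOT ((r IMPLIES (u IMPLIES q)) IMPLIES NOT (q OR (q XOR r))) IMPLIES r) IMPLIES r) = false IFF true = false
u XOR r = false XOR true = true
(u XOR r) AND r = true AND true = true
q IMPLIES ((u XOR r) AND r) = true IMPLIES true = true
r IMPLIES q = true IMPLIES true = true
(q IMPLIES ((u XOR r) AND r)) IMPLIES (r IMPLIES q) = true IMPLIES true = true
(((q IMPLIES (u IMPLIES r)) IMPLIES u) IFF ((NOT NOT ((r IMPLIES (u IMPLIES q)) IMPLIES NOT (q OR (q XOR r))) IMPLIES r) IMPLIES r)) IMPLIES ((q IMPLIES ((u XOR r) AND r)) IMPLIES (r IMPLIES q)) = false IMPLIES true = true

true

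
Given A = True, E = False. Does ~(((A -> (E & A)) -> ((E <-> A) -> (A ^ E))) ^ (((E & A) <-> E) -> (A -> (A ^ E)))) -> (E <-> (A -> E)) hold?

True

E & A = False & True = False
A -> (E & A) = True -> False = False
E <-> A = False <-> True = False
A ^ E = True ^ False = True
(E <-> A) -> (A ^ E) = False -> True = True
(A -> (E & A)) -> ((E <-> A) -> (A ^ E)) = False -> True = True
E & A = False & True = False
(E & A) <-> E = False <-> False = True
A ^ E = True ^ False = True
A -> (A ^ E) = True -> True = True
((E & A) <-> E) -> (A -> (A ^ E)) = True -> True = True
((A -> (E & A)) -> ((E <-> A) -> (A ^ E))) ^ (((E & A) <-> E) -> (A -> (A ^ E))) = True ^ True = False
~(((A -> (E & A)) -> ((E <-> A) -> (A ^ E))) ^ (((E & A) <-> E) -> (A -> (A ^ E)))) = ~False = True
A -> E = True -> False = False
E <-> (A -> E) = False <-> False = True
~(((A -> (E & A)) -> ((E <-> A) -> (A ^ E))) ^ (((E & A) <-> E) -> (A -> (A ^ E)))) -> (E <-> (A -> E)) = True -> True = True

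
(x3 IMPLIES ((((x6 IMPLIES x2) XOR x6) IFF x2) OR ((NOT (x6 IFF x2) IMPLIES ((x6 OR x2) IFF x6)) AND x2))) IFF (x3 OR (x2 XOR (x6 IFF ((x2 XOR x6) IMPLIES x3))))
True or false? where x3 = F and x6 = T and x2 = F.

Substituting x3=F, x6=T, x2=F:
x6 IMPLIES x2 = T IMPLIES F = F
(x6 IMPLIES x2) XOR x6 = F XOR T = T
((x6 IMPLIES x2) XOR x6) IFF x2 = T IFF F = F
x6 IFF x2 = T IFF F = F
NOT (x6 IFF x2) = NOT F = T
x6 OR x2 = T OR F = T
(x6 OR x2) IFF x6 = T IFF T = T
NOT (x6 IFF x2) IMPLIES ((x6 OR x2) IFF x6) = T IMPLIES T = T
(NOT (x6 IFF x2) IMPLIES ((x6 OR x2) IFF x6)) AND x2 = T AND F = F
(((x6 IMPLIES x2) XOR x6) IFF x2) OR ((NOT (x6 IFF x2) IMPLIES ((x6 OR x2) IFF x6)) AND x2) = F OR F = F
x3 IMPLIES ((((x6 IMPLIES x2) XOR x6) IFF x2) OR ((NOT (x6 IFF x2) IMPLIES ((x6 OR x2) IFF x6)) AND x2)) = F IMPLIES F = T
x2 XOR x6 = F XOR T = T
(x2 XOR x6) IMPLIES x3 = T IMPLIES F = F
x6 IFF ((x2 XOR x6) IMPLIES x3) = T IFF F = F
x2 XOR (x6 IFF ((x2 XOR x6) IMPLIES x3)) = F XOR F = F
x3 OR (x2 XOR (x6 IFF ((x2 XOR x6) IMPLIES x3))) = F OR F = F
(x3 IMPLIES ((((x6 IMPLIES x2) XOR x6) IFF x2) OR ((NOT (x6 IFF x2) IMPLIES ((x6 OR x2) IFF x6)) AND x2))) IFF (x3 OR (x2 XOR (x6 IFF ((x2 XOR x6) IMPLIES x3)))) = T IFF F = F

F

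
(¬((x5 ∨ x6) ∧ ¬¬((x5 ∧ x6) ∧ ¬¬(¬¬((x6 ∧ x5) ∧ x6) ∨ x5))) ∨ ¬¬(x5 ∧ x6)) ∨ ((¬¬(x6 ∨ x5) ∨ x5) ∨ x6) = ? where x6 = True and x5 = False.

True

x5 ∨ x6 = False ∨ True = True
x5 ∧ x6 = False ∧ True = False
x6 ∧ x5 = True ∧ False = False
(x6 ∧ x5) ∧ x6 = False ∧ True = False
¬((x6 ∧ x5) ∧ x6) = ¬False = True
¬¬((x6 ∧ x5) ∧ x6) = ¬True = False
¬¬((x6 ∧ x5) ∧ x6) ∨ x5 = False ∨ False = False
¬(¬¬((x6 ∧ x5) ∧ x6) ∨ x5) = ¬False = True
¬¬(¬¬((x6 ∧ x5) ∧ x6) ∨ x5) = ¬True = False
(x5 ∧ x6) ∧ ¬¬(¬¬((x6 ∧ x5) ∧ x6) ∨ x5) = False ∧ False = False
¬((x5 ∧ x6) ∧ ¬¬(¬¬((x6 ∧ x5) ∧ x6) ∨ x5)) = ¬False = True
¬¬((x5 ∧ x6) ∧ ¬¬(¬¬((x6 ∧ x5) ∧ x6) ∨ x5)) = ¬True = False
(x5 ∨ x6) ∧ ¬¬((x5 ∧ x6) ∧ ¬¬(¬¬((x6 ∧ x5) ∧ x6) ∨ x5)) = True ∧ False = False
¬((x5 ∨ x6) ∧ ¬¬((x5 ∧ x6) ∧ ¬¬(¬¬((x6 ∧ x5) ∧ x6) ∨ x5))) = ¬False = True
x5 ∧ x6 = False ∧ True = False
¬(x5 ∧ x6) = ¬False = True
¬¬(x5 ∧ x6) = ¬True = False
¬((x5 ∨ x6) ∧ ¬¬((x5 ∧ x6) ∧ ¬¬(¬¬((x6 ∧ x5) ∧ x6) ∨ x5))) ∨ ¬¬(x5 ∧ x6) = True ∨ False = True
x6 ∨ x5 = True ∨ False = True
¬(x6 ∨ x5) = ¬True = False
¬¬(x6 ∨ x5) = ¬False = True
¬¬(x6 ∨ x5) ∨ x5 = True ∨ False = True
(¬¬(x6 ∨ x5) ∨ x5) ∨ x6 = True ∨ True = True
(¬((x5 ∨ x6) ∧ ¬¬((x5 ∧ x6) ∧ ¬¬(¬¬((x6 ∧ x5) ∧ x6) ∨ x5))) ∨ ¬¬(x5 ∧ x6)) ∨ ((¬¬(x6 ∨ x5) ∨ x5) ∨ x6) = True ∨ True = True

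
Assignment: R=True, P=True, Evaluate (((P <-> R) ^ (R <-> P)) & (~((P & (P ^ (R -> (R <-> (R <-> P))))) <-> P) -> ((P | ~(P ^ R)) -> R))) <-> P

P <-> R = True <-> True = True
R <-> P = True <-> True = True
(P <-> R) ^ (R <-> P) = True ^ True = False
R <-> P = True <-> True = True
R <-> (R <-> P) = True <-> True = True
R -> (R <-> (R <-> P)) = True -> True = True
P ^ (R -> (R <-> (R <-> P))) = True ^ True = False
P & (P ^ (R -> (R <-> (R <-> P)))) = True & False = False
(P & (P ^ (R -> (R <-> (R <-> P))))) <-> P = False <-> True = False
~((P & (P ^ (R -> (R <-> (R <-> P))))) <-> P) = ~False = True
P ^ R = True ^ True = False
~(P ^ R) = ~False = True
P | ~(P ^ R) = True | True = True
(P | ~(P ^ R)) -> R = True -> True = True
~((P & (P ^ (R -> (R <-> (R <-> P))))) <-> P) -> ((P | ~(P ^ R)) -> R) = True -> True = True
((P <-> R) ^ (R <-> P)) & (~((P & (P ^ (R -> (R <-> (R <-> P))))) <-> P) -> ((P | ~(P ^ R)) -> R)) = False & True = False
(((P <-> R) ^ (R <-> P)) & (~((P & (P ^ (R -> (R <-> (R <-> P))))) <-> P) -> ((P | ~(P ^ R)) -> R))) <-> P = False <-> True = False

False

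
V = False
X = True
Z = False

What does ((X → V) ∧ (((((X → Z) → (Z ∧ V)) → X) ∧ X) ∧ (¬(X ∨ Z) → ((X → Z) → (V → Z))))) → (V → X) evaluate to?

X → V = True → False = False
X → Z = True → False = False
Z ∧ V = False ∧ False = False
(X → Z) → (Z ∧ V) = False → False = True
((X → Z) → (Z ∧ V)) → X = True → True = True
(((X → Z) → (Z ∧ V)) → X) ∧ X = True ∧ True = True
X ∨ Z = True ∨ False = True
¬(X ∨ Z) = ¬True = False
X → Z = True → False = False
V → Z = False → False = True
(X → Z) → (V → Z) = False → True = True
¬(X ∨ Z) → ((X → Z) → (V → Z)) = False → True = True
((((X → Z) → (Z ∧ V)) → X) ∧ X) ∧ (¬(X ∨ Z) → ((X → Z) → (V → Z))) = True ∧ True = True
(X → V) ∧ (((((X → Z) → (Z ∧ V)) → X) ∧ X) ∧ (¬(X ∨ Z) → ((X → Z) → (V → Z)))) = False ∧ True = False
V → X = False → True = True
((X → V) ∧ (((((X → Z) → (Z ∧ V)) → X) ∧ X) ∧ (¬(X ∨ Z) → ((X → Z) → (V → Z))))) → (V → X) = False → True = True

True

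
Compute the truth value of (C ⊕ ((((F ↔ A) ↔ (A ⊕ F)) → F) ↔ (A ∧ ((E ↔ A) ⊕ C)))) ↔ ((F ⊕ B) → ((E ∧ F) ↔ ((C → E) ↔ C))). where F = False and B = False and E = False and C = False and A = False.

False

F ↔ A = False ↔ False = True
A ⊕ F = False ⊕ False = False
(F ↔ A) ↔ (A ⊕ F) = True ↔ False = False
((F ↔ A) ↔ (A ⊕ F)) → F = False → False = True
E ↔ A = False ↔ False = True
(E ↔ A) ⊕ C = True ⊕ False = True
A ∧ ((E ↔ A) ⊕ C) = False ∧ True = False
(((F ↔ A) ↔ (A ⊕ F)) → F) ↔ (A ∧ ((E ↔ A) ⊕ C)) = True ↔ False = False
C ⊕ ((((F ↔ A) ↔ (A ⊕ F)) → F) ↔ (A ∧ ((E ↔ A) ⊕ C))) = False ⊕ False = False
F ⊕ B = False ⊕ False = False
E ∧ F = False ∧ False = False
C → E = False → False = True
(C → E) ↔ C = True ↔ False = False
(E ∧ F) ↔ ((C → E) ↔ C) = False ↔ False = True
(F ⊕ B) → ((E ∧ F) ↔ ((C → E) ↔ C)) = False → True = True
(C ⊕ ((((F ↔ A) ↔ (A ⊕ F)) → F) ↔ (A ∧ ((E ↔ A) ⊕ C)))) ↔ ((F ⊕ B) → ((E ∧ F) ↔ ((C → E) ↔ C))) = False ↔ True = False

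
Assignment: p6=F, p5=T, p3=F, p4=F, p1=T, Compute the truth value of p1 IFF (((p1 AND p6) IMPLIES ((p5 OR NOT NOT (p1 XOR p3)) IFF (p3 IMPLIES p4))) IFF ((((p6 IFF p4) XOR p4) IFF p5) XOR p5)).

F

p1 AND p6 = T AND F = F
p1 XOR p3 = T XOR F = T
NOT (p1 XOR p3) = NOT T = F
NOT NOT (p1 XOR p3) = NOT F = T
p5 OR NOT NOT (p1 XOR p3) = T OR T = T
p3 IMPLIES p4 = F IMPLIES F = T
(p5 OR NOT NOT (p1 XOR p3)) IFF (p3 IMPLIES p4) = T IFF T = T
(p1 AND p6) IMPLIES ((p5 OR NOT NOT (p1 XOR p3)) IFF (p3 IMPLIES p4)) = F IMPLIES T = T
p6 IFF p4 = F IFF F = T
(p6 IFF p4) XOR p4 = T XOR F = T
((p6 IFF p4) XOR p4) IFF p5 = T IFF T = T
(((p6 IFF p4) XOR p4) IFF p5) XOR p5 = T XOR T = F
((p1 AND p6) IMPLIES ((p5 OR NOT NOT (p1 XOR p3)) IFF (p3 IMPLIES p4))) IFF ((((p6 IFF p4) XOR p4) IFF p5) XOR p5) = T IFF F = F
p1 IFF (((p1 AND p6) IMPLIES ((p5 OR NOT NOT (p1 XOR p3)) IFF (p3 IMPLIES p4))) IFF ((((p6 IFF p4) XOR p4) IFF p5) XOR p5)) = T IFF F = F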